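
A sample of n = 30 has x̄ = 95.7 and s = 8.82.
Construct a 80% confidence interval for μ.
(93.59, 97.81)

t-interval (σ unknown):
df = n - 1 = 29
t* = 1.311 for 80% confidence

Margin of error = t* · s/√n = 1.311 · 8.82/√30 = 2.11

CI: (93.59, 97.81)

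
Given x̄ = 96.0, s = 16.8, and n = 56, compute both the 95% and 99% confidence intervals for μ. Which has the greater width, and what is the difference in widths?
99% CI is wider by 2.98

df = 55
95% CI: t* = 2.004, (91.50, 100.50), width = 2 · t* · s/√n = 9.00
99% CI: t* = 2.668, (90.01, 101.99), width = 2 · t* · s/√n = 11.98

The 99% CI is wider by 11.98 - 9.00 = 2.98.
Higher confidence requires a wider interval.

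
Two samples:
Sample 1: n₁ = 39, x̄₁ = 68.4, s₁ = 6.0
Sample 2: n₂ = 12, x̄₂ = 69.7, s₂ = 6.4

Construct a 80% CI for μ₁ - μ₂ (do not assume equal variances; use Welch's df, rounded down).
(-4.08, 1.48)

Difference: x̄₁ - x̄₂ = -1.30
SE = √(s₁²/n₁ + s₂²/n₂) = √(6.0²/39 + 6.4²/12) = 2.0824
df = 17.39 → 17 (Welch–Satterthwaite, rounded down)
t* = 1.333

CI: -1.30 ± 1.333 · 2.0824 = -1.30 ± 2.78 = (-4.08, 1.48)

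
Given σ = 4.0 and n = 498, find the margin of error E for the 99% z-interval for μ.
Margin of error = 0.46

Margin of error = z* · σ/√n
= 2.576 · 4.0/√498
= 2.576 · 4.0/22.3159
= 0.46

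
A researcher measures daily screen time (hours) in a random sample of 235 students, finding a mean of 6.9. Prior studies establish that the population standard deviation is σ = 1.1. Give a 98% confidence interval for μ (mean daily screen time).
(6.73, 7.07)

z-interval (σ known):
z* = 2.326 for 98% confidence

Margin of error = z* · σ/√n = 2.326 · 1.1/√235 = 0.17

CI: (6.9 - 0.17, 6.9 + 0.17) = (6.73, 7.07)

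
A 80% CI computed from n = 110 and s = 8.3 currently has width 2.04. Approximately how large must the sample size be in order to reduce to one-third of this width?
n ≈ 990

CI width ∝ 1/√n
To reduce width by factor 3, need √n to grow by 3 → need 3² = 9 times as many samples.

Current: n = 110, width = 2.04
New: n = 990, width ≈ 0.68

Width reduced by factor of 2.04/0.68 = 3.00.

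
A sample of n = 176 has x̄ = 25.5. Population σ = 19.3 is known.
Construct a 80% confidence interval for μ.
(23.63, 27.37)

z-interval (σ known):
z* = 1.282 for 80% confidence

Margin of error = z* · σ/√n = 1.282 · 19.3/√176 = 1.87

CI: (25.5 - 1.87, 25.5 + 1.87) = (23.63, 27.37)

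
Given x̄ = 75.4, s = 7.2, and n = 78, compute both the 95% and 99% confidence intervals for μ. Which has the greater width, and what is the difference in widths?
99% CI is wider by 1.06

df = 77
95% CI: t* = 1.991, (73.78, 77.02), width = 2 · t* · s/√n = 3.25
99% CI: t* = 2.641, (73.25, 77.55), width = 2 · t* · s/√n = 4.31

The 99% CI is wider by 4.31 - 3.25 = 1.06.
Higher confidence requires a wider interval.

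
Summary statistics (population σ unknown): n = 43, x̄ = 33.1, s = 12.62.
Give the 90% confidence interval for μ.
(29.86, 36.34)

t-interval (σ unknown):
df = n - 1 = 42
t* = 1.682 for 90% confidence

Margin of error = t* · s/√n = 1.682 · 12.62/√43 = 3.24

CI: (29.86, 36.34)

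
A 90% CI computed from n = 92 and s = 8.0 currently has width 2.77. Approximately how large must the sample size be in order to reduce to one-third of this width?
n ≈ 828

CI width ∝ 1/√n
To reduce width by factor 3, need √n to grow by 3 → need 3² = 9 times as many samples.

Current: n = 92, width = 2.77
New: n = 828, width ≈ 0.92

Width reduced by factor of 2.77/0.92 = 3.01.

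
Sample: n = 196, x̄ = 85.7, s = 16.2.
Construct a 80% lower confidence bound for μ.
μ ≥ 84.72

Lower bound (one-sided):
t* = 0.843 (one-sided for 80%)
Lower bound = x̄ - t* · s/√n = 85.7 - 0.843 · 16.2/√196 = 84.72

We are 80% confident that μ ≥ 84.72.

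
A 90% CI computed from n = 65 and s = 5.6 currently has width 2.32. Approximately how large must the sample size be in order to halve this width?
n ≈ 260

CI width ∝ 1/√n
To reduce width by factor 2, need √n to grow by 2 → need 2² = 4 times as many samples.

Current: n = 65, width = 2.32
New: n = 260, width ≈ 1.15

Width reduced by factor of 2.32/1.15 = 2.02.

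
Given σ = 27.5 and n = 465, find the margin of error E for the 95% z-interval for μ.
Margin of error = 2.50

Margin of error = z* · σ/√n
= 1.960 · 27.5/√465
= 1.960 · 27.5/21.5639
= 2.50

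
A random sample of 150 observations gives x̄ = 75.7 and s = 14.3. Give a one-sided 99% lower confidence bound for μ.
μ ≥ 72.95

Lower bound (one-sided):
t* = 2.352 (one-sided for 99%)
Lower bound = x̄ - t* · s/√n = 75.7 - 2.352 · 14.3/√150 = 72.95

We are 99% confident that μ ≥ 72.95.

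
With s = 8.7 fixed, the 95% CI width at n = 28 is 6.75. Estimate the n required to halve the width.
n ≈ 112

CI width ∝ 1/√n
To reduce width by factor 2, need √n to grow by 2 → need 2² = 4 times as many samples.

Current: n = 28, width = 6.75
New: n = 112, width ≈ 3.26

Width reduced by factor of 6.75/3.26 = 2.07.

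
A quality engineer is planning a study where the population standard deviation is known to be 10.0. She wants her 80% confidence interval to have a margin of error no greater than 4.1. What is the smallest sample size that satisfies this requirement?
n ≥ 10

For margin E ≤ 4.1:
n ≥ (z* · σ / E)²
n ≥ (1.282 · 10.0 / 4.1)²
n ≥ 9.78

Minimum n = 10 (rounding up)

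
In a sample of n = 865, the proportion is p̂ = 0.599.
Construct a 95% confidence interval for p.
(0.566, 0.632)

Proportion CI:
SE = √(p̂(1-p̂)/n) = √(0.599 · 0.401 / 865) = 0.01666

z* = 1.960
Margin = z* · SE = 1.960 · 0.01666 = 0.0327

CI: 0.599 ± 0.0327 = (0.566, 0.632)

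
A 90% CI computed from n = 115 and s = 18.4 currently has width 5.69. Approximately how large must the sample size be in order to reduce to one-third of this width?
n ≈ 1035

CI width ∝ 1/√n
To reduce width by factor 3, need √n to grow by 3 → need 3² = 9 times as many samples.

Current: n = 115, width = 5.69
New: n = 1035, width ≈ 1.88

Width reduced by factor of 5.69/1.88 = 3.03.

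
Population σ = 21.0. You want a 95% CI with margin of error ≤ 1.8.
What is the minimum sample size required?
n ≥ 523

For margin E ≤ 1.8:
n ≥ (z* · σ / E)²
n ≥ (1.960 · 21.0 / 1.8)²
n ≥ 522.88

Minimum n = 523 (rounding up)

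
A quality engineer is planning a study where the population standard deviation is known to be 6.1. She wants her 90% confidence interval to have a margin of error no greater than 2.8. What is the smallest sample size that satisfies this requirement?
n ≥ 13

For margin E ≤ 2.8:
n ≥ (z* · σ / E)²
n ≥ (1.645 · 6.1 / 2.8)²
n ≥ 12.84

Minimum n = 13 (rounding up)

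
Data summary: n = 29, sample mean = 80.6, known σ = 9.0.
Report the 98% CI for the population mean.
(76.71, 84.49)

z-interval (σ known):
z* = 2.326 for 98% confidence

Margin of error = z* · σ/√n = 2.326 · 9.0/√29 = 3.89

CI: (80.6 - 3.89, 80.6 + 3.89) = (76.71, 84.49)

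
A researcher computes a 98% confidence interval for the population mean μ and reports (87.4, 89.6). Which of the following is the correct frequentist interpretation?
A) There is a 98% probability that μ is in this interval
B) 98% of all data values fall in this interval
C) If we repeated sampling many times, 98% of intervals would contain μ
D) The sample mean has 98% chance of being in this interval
C

A) Wrong — μ is fixed; the randomness lives in the interval, not in μ.
B) Wrong — a CI is about the parameter μ, not individual data values.
C) Correct — this is the frequentist long-run coverage interpretation.
D) Wrong — x̄ is observed and sits in the interval by construction.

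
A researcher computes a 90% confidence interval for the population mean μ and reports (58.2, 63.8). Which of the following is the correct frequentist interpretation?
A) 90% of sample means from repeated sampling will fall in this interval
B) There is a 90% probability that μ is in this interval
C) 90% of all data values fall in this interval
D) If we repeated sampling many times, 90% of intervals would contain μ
D

A) Wrong — coverage applies to intervals containing μ, not to future x̄ values.
B) Wrong — μ is fixed; the randomness lives in the interval, not in μ.
C) Wrong — a CI is about the parameter μ, not individual data values.
D) Correct — this is the frequentist long-run coverage interpretation.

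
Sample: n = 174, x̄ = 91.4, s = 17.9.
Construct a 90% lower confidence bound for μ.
μ ≥ 89.65

Lower bound (one-sided):
t* = 1.286 (one-sided for 90%)
Lower bound = x̄ - t* · s/√n = 91.4 - 1.286 · 17.9/√174 = 89.65

We are 90% confident that μ ≥ 89.65.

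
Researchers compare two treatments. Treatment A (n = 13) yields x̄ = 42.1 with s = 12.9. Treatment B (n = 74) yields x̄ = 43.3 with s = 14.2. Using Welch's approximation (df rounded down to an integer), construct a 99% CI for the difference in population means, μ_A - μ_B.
(-12.62, 10.22)

Difference: x̄₁ - x̄₂ = -1.20
SE = √(s₁²/n₁ + s₂²/n₂) = √(12.9²/13 + 14.2²/74) = 3.9403
df = 17.52 → 17 (Welch–Satterthwaite, rounded down)
t* = 2.898

CI: -1.20 ± 2.898 · 3.9403 = -1.20 ± 11.42 = (-12.62, 10.22)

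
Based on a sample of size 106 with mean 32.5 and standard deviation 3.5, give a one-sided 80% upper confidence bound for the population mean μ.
μ ≤ 32.79

Upper bound (one-sided):
t* = 0.845 (one-sided for 80%)
Upper bound = x̄ + t* · s/√n = 32.5 + 0.845 · 3.5/√106 = 32.79

We are 80% confident that μ ≤ 32.79.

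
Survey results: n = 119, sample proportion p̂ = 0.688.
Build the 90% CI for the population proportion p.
(0.618, 0.758)

Proportion CI:
SE = √(p̂(1-p̂)/n) = √(0.688 · 0.312 / 119) = 0.04247

z* = 1.645
Margin = z* · SE = 1.645 · 0.04247 = 0.0699

CI: 0.688 ± 0.0699 = (0.618, 0.758)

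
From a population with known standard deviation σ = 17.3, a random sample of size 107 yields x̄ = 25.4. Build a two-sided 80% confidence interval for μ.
(23.26, 27.54)

z-interval (σ known):
z* = 1.282 for 80% confidence

Margin of error = z* · σ/√n = 1.282 · 17.3/√107 = 2.14

CI: (25.4 - 2.14, 25.4 + 2.14) = (23.26, 27.54)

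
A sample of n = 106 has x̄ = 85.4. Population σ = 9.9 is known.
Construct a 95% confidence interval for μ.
(83.52, 87.28)

z-interval (σ known):
z* = 1.960 for 95% confidence

Margin of error = z* · σ/√n = 1.960 · 9.9/√106 = 1.88

CI: (85.4 - 1.88, 85.4 + 1.88) = (83.52, 87.28)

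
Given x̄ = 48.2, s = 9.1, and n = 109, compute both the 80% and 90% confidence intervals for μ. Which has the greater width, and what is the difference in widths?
90% CI is wider by 0.64

df = 108
80% CI: t* = 1.289, (47.08, 49.32), width = 2 · t* · s/√n = 2.25
90% CI: t* = 1.659, (46.75, 49.65), width = 2 · t* · s/√n = 2.89

The 90% CI is wider by 2.89 - 2.25 = 0.64.
Higher confidence requires a wider interval.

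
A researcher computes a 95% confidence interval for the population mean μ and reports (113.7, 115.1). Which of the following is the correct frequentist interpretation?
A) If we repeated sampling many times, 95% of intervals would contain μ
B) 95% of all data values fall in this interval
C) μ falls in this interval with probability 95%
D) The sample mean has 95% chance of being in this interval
A

A) Correct — this is the frequentist long-run coverage interpretation.
B) Wrong — a CI is about the parameter μ, not individual data values.
C) Wrong — μ is fixed; the randomness lives in the interval, not in μ.
D) Wrong — x̄ is observed and sits in the interval by construction.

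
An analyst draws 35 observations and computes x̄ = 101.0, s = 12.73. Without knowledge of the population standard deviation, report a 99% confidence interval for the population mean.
(95.13, 106.87)

t-interval (σ unknown):
df = n - 1 = 34
t* = 2.728 for 99% confidence

Margin of error = t* · s/√n = 2.728 · 12.73/√35 = 5.87

CI: (95.13, 106.87)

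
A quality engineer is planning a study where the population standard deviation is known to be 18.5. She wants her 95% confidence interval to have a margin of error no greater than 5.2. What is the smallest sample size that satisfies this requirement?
n ≥ 49

For margin E ≤ 5.2:
n ≥ (z* · σ / E)²
n ≥ (1.960 · 18.5 / 5.2)²
n ≥ 48.62

Minimum n = 49 (rounding up)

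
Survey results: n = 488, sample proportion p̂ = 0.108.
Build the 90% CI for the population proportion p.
(0.085, 0.131)

Proportion CI:
SE = √(p̂(1-p̂)/n) = √(0.108 · 0.892 / 488) = 0.01405

z* = 1.645
Margin = z* · SE = 1.645 · 0.01405 = 0.0231

CI: 0.108 ± 0.0231 = (0.085, 0.131)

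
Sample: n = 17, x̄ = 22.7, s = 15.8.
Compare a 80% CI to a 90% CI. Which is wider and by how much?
90% CI is wider by 3.13

df = 16
80% CI: t* = 1.337, (17.58, 27.82), width = 2 · t* · s/√n = 10.25
90% CI: t* = 1.746, (16.01, 29.39), width = 2 · t* · s/√n = 13.38

The 90% CI is wider by 13.38 - 10.25 = 3.13.
Higher confidence requires a wider interval.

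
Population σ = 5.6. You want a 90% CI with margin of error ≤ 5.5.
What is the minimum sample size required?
n ≥ 3

For margin E ≤ 5.5:
n ≥ (z* · σ / E)²
n ≥ (1.645 · 5.6 / 5.5)²
n ≥ 2.81

Minimum n = 3 (rounding up)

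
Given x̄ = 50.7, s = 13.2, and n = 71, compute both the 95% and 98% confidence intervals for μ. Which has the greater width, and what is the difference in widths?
98% CI is wider by 1.21

df = 70
95% CI: t* = 1.994, (47.58, 53.82), width = 2 · t* · s/√n = 6.25
98% CI: t* = 2.381, (46.97, 54.43), width = 2 · t* · s/√n = 7.46

The 98% CI is wider by 7.46 - 6.25 = 1.21.
Higher confidence requires a wider interval.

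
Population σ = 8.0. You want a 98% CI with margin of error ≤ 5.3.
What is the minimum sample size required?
n ≥ 13

For margin E ≤ 5.3:
n ≥ (z* · σ / E)²
n ≥ (2.326 · 8.0 / 5.3)²
n ≥ 12.33

Minimum n = 13 (rounding up)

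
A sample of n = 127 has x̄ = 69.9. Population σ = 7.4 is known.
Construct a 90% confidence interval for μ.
(68.82, 70.98)

z-interval (σ known):
z* = 1.645 for 90% confidence

Margin of error = z* · σ/√n = 1.645 · 7.4/√127 = 1.08

CI: (69.9 - 1.08, 69.9 + 1.08) = (68.82, 70.98)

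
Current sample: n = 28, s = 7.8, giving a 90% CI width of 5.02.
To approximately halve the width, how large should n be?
n ≈ 112

CI width ∝ 1/√n
To reduce width by factor 2, need √n to grow by 2 → need 2² = 4 times as many samples.

Current: n = 28, width = 5.02
New: n = 112, width ≈ 2.45

Width reduced by factor of 5.02/2.45 = 2.05.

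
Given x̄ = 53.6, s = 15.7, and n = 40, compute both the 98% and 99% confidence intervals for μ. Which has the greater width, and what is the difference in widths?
99% CI is wider by 1.40

df = 39
98% CI: t* = 2.426, (47.58, 59.62), width = 2 · t* · s/√n = 12.04
99% CI: t* = 2.708, (46.88, 60.32), width = 2 · t* · s/√n = 13.44

The 99% CI is wider by 13.44 - 12.04 = 1.40.
Higher confidence requires a wider interval.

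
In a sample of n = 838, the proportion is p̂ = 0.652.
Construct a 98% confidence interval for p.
(0.614, 0.690)

Proportion CI:
SE = √(p̂(1-p̂)/n) = √(0.652 · 0.348 / 838) = 0.01645

z* = 2.326
Margin = z* · SE = 2.326 · 0.01645 = 0.0383

CI: 0.652 ± 0.0383 = (0.614, 0.690)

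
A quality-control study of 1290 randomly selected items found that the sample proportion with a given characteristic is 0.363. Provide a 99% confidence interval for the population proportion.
(0.329, 0.397)

Proportion CI:
SE = √(p̂(1-p̂)/n) = √(0.363 · 0.637 / 1290) = 0.01339

z* = 2.576
Margin = z* · SE = 2.576 · 0.01339 = 0.0345

CI: 0.363 ± 0.0345 = (0.329, 0.397)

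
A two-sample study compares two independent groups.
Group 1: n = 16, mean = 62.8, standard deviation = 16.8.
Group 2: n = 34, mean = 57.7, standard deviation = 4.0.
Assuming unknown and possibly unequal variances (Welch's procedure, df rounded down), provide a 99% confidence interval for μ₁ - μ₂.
(-7.44, 17.64)

Difference: x̄₁ - x̄₂ = 5.10
SE = √(s₁²/n₁ + s₂²/n₂) = √(16.8²/16 + 4.0²/34) = 4.2557
df = 15.81 → 15 (Welch–Satterthwaite, rounded down)
t* = 2.947

CI: 5.10 ± 2.947 · 4.2557 = 5.10 ± 12.54 = (-7.44, 17.64)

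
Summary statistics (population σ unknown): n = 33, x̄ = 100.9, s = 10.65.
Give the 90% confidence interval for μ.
(97.76, 104.04)

t-interval (σ unknown):
df = n - 1 = 32
t* = 1.694 for 90% confidence

Margin of error = t* · s/√n = 1.694 · 10.65/√33 = 3.14

CI: (97.76, 104.04)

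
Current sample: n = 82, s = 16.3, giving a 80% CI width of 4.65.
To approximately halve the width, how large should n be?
n ≈ 328

CI width ∝ 1/√n
To reduce width by factor 2, need √n to grow by 2 → need 2² = 4 times as many samples.

Current: n = 82, width = 4.65
New: n = 328, width ≈ 2.31

Width reduced by factor of 4.65/2.31 = 2.01.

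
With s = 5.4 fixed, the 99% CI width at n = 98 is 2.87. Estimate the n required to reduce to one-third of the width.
n ≈ 882

CI width ∝ 1/√n
To reduce width by factor 3, need √n to grow by 3 → need 3² = 9 times as many samples.

Current: n = 98, width = 2.87
New: n = 882, width ≈ 0.94

Width reduced by factor of 2.87/0.94 = 3.05.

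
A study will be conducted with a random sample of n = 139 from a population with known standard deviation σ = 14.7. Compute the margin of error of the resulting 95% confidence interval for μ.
Margin of error = 2.44

Margin of error = z* · σ/√n
= 1.960 · 14.7/√139
= 1.960 · 14.7/11.7898
= 2.44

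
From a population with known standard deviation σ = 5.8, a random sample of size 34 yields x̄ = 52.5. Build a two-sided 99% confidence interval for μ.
(49.94, 55.06)

z-interval (σ known):
z* = 2.576 for 99% confidence

Margin of error = z* · σ/√n = 2.576 · 5.8/√34 = 2.56

CI: (52.5 - 2.56, 52.5 + 2.56) = (49.94, 55.06)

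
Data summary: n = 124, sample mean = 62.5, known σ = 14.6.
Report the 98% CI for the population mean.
(59.45, 65.55)

z-interval (σ known):
z* = 2.326 for 98% confidence

Margin of error = z* · σ/√n = 2.326 · 14.6/√124 = 3.05

CI: (62.5 - 3.05, 62.5 + 3.05) = (59.45, 65.55)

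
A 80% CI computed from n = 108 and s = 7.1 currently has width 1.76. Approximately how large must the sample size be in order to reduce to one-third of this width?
n ≈ 972

CI width ∝ 1/√n
To reduce width by factor 3, need √n to grow by 3 → need 3² = 9 times as many samples.

Current: n = 108, width = 1.76
New: n = 972, width ≈ 0.58

Width reduced by factor of 1.76/0.58 = 3.03.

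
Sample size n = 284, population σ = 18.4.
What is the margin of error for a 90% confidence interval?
Margin of error = 1.80

Margin of error = z* · σ/√n
= 1.645 · 18.4/√284
= 1.645 · 18.4/16.8523
= 1.80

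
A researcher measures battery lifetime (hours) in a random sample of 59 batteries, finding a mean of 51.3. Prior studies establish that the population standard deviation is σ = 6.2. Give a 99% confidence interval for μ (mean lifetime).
(49.22, 53.38)

z-interval (σ known):
z* = 2.576 for 99% confidence

Margin of error = z* · σ/√n = 2.576 · 6.2/√59 = 2.08

CI: (51.3 - 2.08, 51.3 + 2.08) = (49.22, 53.38)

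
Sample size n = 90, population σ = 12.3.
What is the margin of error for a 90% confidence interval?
Margin of error = 2.13

Margin of error = z* · σ/√n
= 1.645 · 12.3/√90
= 1.645 · 12.3/9.4868
= 2.13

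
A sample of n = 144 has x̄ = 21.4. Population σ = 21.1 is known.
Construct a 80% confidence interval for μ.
(19.15, 23.65)

z-interval (σ known):
z* = 1.282 for 80% confidence

Margin of error = z* · σ/√n = 1.282 · 21.1/√144 = 2.25

CI: (21.4 - 2.25, 21.4 + 2.25) = (19.15, 23.65)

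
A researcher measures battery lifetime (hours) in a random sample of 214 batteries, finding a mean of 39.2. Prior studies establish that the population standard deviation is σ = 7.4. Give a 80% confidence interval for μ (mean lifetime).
(38.55, 39.85)

z-interval (σ known):
z* = 1.282 for 80% confidence

Margin of error = z* · σ/√n = 1.282 · 7.4/√214 = 0.65

CI: (39.2 - 0.65, 39.2 + 0.65) = (38.55, 39.85)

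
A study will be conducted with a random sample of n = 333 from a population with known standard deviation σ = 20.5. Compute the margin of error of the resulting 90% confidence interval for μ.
Margin of error = 1.85

Margin of error = z* · σ/√n
= 1.645 · 20.5/√333
= 1.645 · 20.5/18.2483
= 1.85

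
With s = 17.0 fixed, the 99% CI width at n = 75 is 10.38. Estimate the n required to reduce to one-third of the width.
n ≈ 675

CI width ∝ 1/√n
To reduce width by factor 3, need √n to grow by 3 → need 3² = 9 times as many samples.

Current: n = 75, width = 10.38
New: n = 675, width ≈ 3.38

Width reduced by factor of 10.38/3.38 = 3.07.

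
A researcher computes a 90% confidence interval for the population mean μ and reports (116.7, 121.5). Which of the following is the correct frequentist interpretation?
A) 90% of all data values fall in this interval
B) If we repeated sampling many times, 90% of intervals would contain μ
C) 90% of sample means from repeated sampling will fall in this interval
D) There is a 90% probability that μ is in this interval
B

A) Wrong — a CI is about the parameter μ, not individual data values.
B) Correct — this is the frequentist long-run coverage interpretation.
C) Wrong — coverage applies to intervals containing μ, not to future x̄ values.
D) Wrong — μ is fixed; the randomness lives in the interval, not in μ.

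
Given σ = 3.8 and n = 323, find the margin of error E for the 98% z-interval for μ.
Margin of error = 0.49

Margin of error = z* · σ/√n
= 2.326 · 3.8/√323
= 2.326 · 3.8/17.9722
= 0.49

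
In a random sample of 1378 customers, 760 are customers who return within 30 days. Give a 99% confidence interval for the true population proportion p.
(0.517, 0.586)

Proportion CI:
p̂ = 760/1378 = 0.55152
SE = √(p̂(1-p̂)/n) = √(0.55152 · 0.44848 / 1378) = 0.01340

z* = 2.576
Margin = z* · SE = 2.576 · 0.01340 = 0.0345

CI: 0.55152 ± 0.0345 = (0.517, 0.586)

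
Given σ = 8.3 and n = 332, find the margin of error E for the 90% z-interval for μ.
Margin of error = 0.75

Margin of error = z* · σ/√n
= 1.645 · 8.3/√332
= 1.645 · 8.3/18.2209
= 0.75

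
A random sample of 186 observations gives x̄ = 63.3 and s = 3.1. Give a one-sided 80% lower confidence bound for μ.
μ ≥ 63.11

Lower bound (one-sided):
t* = 0.844 (one-sided for 80%)
Lower bound = x̄ - t* · s/√n = 63.3 - 0.844 · 3.1/√186 = 63.11

We are 80% confident that μ ≥ 63.11.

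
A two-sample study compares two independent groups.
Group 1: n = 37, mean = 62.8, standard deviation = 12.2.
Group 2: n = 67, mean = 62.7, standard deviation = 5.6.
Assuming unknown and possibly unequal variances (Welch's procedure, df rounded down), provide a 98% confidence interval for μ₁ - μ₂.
(-5.02, 5.22)

Difference: x̄₁ - x̄₂ = 0.10
SE = √(s₁²/n₁ + s₂²/n₂) = √(12.2²/37 + 5.6²/67) = 2.1191
df = 44.54 → 44 (Welch–Satterthwaite, rounded down)
t* = 2.414

CI: 0.10 ± 2.414 · 2.1191 = 0.10 ± 5.12 = (-5.02, 5.22)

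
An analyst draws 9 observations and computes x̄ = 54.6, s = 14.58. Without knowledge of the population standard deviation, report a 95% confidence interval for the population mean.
(43.39, 65.81)

t-interval (σ unknown):
df = n - 1 = 8
t* = 2.306 for 95% confidence

Margin of error = t* · s/√n = 2.306 · 14.58/√9 = 11.21

CI: (43.39, 65.81)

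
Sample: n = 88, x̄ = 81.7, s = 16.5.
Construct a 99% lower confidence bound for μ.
μ ≥ 77.53

Lower bound (one-sided):
t* = 2.370 (one-sided for 99%)
Lower bound = x̄ - t* · s/√n = 81.7 - 2.370 · 16.5/√88 = 77.53

We are 99% confident that μ ≥ 77.53.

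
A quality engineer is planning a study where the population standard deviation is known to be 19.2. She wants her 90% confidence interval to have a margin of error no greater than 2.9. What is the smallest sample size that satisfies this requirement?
n ≥ 119

For margin E ≤ 2.9:
n ≥ (z* · σ / E)²
n ≥ (1.645 · 19.2 / 2.9)²
n ≥ 118.61

Minimum n = 119 (rounding up)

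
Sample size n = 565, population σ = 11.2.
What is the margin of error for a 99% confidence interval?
Margin of error = 1.21

Margin of error = z* · σ/√n
= 2.576 · 11.2/√565
= 2.576 · 11.2/23.7697
= 1.21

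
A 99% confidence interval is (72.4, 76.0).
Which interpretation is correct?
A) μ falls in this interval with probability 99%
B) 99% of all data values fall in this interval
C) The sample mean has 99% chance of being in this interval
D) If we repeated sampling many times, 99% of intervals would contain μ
D

A) Wrong — μ is fixed; the randomness lives in the interval, not in μ.
B) Wrong — a CI is about the parameter μ, not individual data values.
C) Wrong — x̄ is observed and sits in the interval by construction.
D) Correct — this is the frequentist long-run coverage interpretation.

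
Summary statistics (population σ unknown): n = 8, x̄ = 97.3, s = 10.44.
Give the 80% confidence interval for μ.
(92.08, 102.52)

t-interval (σ unknown):
df = n - 1 = 7
t* = 1.415 for 80% confidence

Margin of error = t* · s/√n = 1.415 · 10.44/√8 = 5.22

CI: (92.08, 102.52)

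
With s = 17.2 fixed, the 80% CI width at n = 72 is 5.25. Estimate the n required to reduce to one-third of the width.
n ≈ 648

CI width ∝ 1/√n
To reduce width by factor 3, need √n to grow by 3 → need 3² = 9 times as many samples.

Current: n = 72, width = 5.25
New: n = 648, width ≈ 1.73

Width reduced by factor of 5.25/1.73 = 3.03.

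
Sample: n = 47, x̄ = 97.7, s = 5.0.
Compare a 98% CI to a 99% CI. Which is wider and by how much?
99% CI is wider by 0.40

df = 46
98% CI: t* = 2.410, (95.94, 99.46), width = 2 · t* · s/√n = 3.52
99% CI: t* = 2.687, (95.74, 99.66), width = 2 · t* · s/√n = 3.92

The 99% CI is wider by 3.92 - 3.52 = 0.40.
Higher confidence requires a wider interval.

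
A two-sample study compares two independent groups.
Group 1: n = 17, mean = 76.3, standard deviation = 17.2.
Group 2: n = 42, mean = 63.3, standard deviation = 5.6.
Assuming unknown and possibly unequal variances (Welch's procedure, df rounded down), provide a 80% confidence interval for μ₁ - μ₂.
(7.32, 18.68)

Difference: x̄₁ - x̄₂ = 13.00
SE = √(s₁²/n₁ + s₂²/n₂) = √(17.2²/17 + 5.6²/42) = 4.2602
df = 17.39 → 17 (Welch–Satterthwaite, rounded down)
t* = 1.333

CI: 13.00 ± 1.333 · 4.2602 = 13.00 ± 5.68 = (7.32, 18.68)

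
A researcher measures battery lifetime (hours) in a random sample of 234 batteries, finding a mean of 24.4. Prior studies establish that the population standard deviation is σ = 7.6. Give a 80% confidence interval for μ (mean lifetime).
(23.76, 25.04)

z-interval (σ known):
z* = 1.282 for 80% confidence

Margin of error = z* · σ/√n = 1.282 · 7.6/√234 = 0.64

CI: (24.4 - 0.64, 24.4 + 0.64) = (23.76, 25.04)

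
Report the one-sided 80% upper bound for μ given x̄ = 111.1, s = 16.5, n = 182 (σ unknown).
μ ≤ 112.13

Upper bound (one-sided):
t* = 0.844 (one-sided for 80%)
Upper bound = x̄ + t* · s/√n = 111.1 + 0.844 · 16.5/√182 = 112.13

We are 80% confident that μ ≤ 112.13.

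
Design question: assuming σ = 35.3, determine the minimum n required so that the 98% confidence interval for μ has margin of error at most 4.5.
n ≥ 333

For margin E ≤ 4.5:
n ≥ (z* · σ / E)²
n ≥ (2.326 · 35.3 / 4.5)²
n ≥ 332.92

Minimum n = 333 (rounding up)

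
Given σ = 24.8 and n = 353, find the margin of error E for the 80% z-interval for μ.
Margin of error = 1.69

Margin of error = z* · σ/√n
= 1.282 · 24.8/√353
= 1.282 · 24.8/18.7883
= 1.69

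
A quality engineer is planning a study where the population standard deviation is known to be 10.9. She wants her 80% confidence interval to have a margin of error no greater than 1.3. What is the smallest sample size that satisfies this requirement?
n ≥ 116

For margin E ≤ 1.3:
n ≥ (z* · σ / E)²
n ≥ (1.282 · 10.9 / 1.3)²
n ≥ 115.54

Minimum n = 116 (rounding up)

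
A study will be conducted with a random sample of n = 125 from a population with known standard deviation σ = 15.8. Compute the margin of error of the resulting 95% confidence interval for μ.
Margin of error = 2.77

Margin of error = z* · σ/√n
= 1.960 · 15.8/√125
= 1.960 · 15.8/11.1803
= 2.77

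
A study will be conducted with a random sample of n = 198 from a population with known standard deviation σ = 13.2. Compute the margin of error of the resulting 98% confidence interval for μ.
Margin of error = 2.18

Margin of error = z* · σ/√n
= 2.326 · 13.2/√198
= 2.326 · 13.2/14.0712
= 2.18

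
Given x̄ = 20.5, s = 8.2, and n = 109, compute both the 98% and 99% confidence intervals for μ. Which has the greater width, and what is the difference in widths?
99% CI is wider by 0.41

df = 108
98% CI: t* = 2.361, (18.65, 22.35), width = 2 · t* · s/√n = 3.71
99% CI: t* = 2.622, (18.44, 22.56), width = 2 · t* · s/√n = 4.12

The 99% CI is wider by 4.12 - 3.71 = 0.41.
Higher confidence requires a wider interval.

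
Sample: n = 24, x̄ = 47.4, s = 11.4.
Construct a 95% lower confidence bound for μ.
μ ≥ 43.41

Lower bound (one-sided):
t* = 1.714 (one-sided for 95%)
Lower bound = x̄ - t* · s/√n = 47.4 - 1.714 · 11.4/√24 = 43.41

We are 95% confident that μ ≥ 43.41.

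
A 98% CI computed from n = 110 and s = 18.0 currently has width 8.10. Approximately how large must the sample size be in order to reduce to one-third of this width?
n ≈ 990

CI width ∝ 1/√n
To reduce width by factor 3, need √n to grow by 3 → need 3² = 9 times as many samples.

Current: n = 110, width = 8.10
New: n = 990, width ≈ 2.67

Width reduced by factor of 8.10/2.67 = 3.03.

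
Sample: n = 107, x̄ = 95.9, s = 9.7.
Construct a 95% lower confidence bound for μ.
μ ≥ 94.34

Lower bound (one-sided):
t* = 1.659 (one-sided for 95%)
Lower bound = x̄ - t* · s/√n = 95.9 - 1.659 · 9.7/√107 = 94.34

We are 95% confident that μ ≥ 94.34.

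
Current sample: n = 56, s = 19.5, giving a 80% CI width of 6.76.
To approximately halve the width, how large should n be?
n ≈ 224

CI width ∝ 1/√n
To reduce width by factor 2, need √n to grow by 2 → need 2² = 4 times as many samples.

Current: n = 56, width = 6.76
New: n = 224, width ≈ 3.35

Width reduced by factor of 6.76/3.35 = 2.02.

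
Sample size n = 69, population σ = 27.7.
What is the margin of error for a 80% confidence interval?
Margin of error = 4.28

Margin of error = z* · σ/√n
= 1.282 · 27.7/√69
= 1.282 · 27.7/8.3066
= 4.28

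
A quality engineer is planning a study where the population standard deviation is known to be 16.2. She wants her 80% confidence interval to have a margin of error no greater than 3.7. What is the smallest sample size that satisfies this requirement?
n ≥ 32

For margin E ≤ 3.7:
n ≥ (z* · σ / E)²
n ≥ (1.282 · 16.2 / 3.7)²
n ≥ 31.51

Minimum n = 32 (rounding up)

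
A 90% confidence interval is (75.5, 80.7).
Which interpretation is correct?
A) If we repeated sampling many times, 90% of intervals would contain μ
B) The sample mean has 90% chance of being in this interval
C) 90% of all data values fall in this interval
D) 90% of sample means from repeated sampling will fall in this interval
A

A) Correct — this is the frequentist long-run coverage interpretation.
B) Wrong — x̄ is observed and sits in the interval by construction.
C) Wrong — a CI is about the parameter μ, not individual data values.
D) Wrong — coverage applies to intervals containing μ, not to future x̄ values.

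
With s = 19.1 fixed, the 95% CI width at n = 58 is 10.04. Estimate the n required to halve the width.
n ≈ 232

CI width ∝ 1/√n
To reduce width by factor 2, need √n to grow by 2 → need 2² = 4 times as many samples.

Current: n = 58, width = 10.04
New: n = 232, width ≈ 4.94

Width reduced by factor of 10.04/4.94 = 2.03.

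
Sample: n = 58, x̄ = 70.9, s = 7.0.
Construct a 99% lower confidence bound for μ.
μ ≥ 68.70

Lower bound (one-sided):
t* = 2.394 (one-sided for 99%)
Lower bound = x̄ - t* · s/√n = 70.9 - 2.394 · 7.0/√58 = 68.70

We are 99% confident that μ ≥ 68.70.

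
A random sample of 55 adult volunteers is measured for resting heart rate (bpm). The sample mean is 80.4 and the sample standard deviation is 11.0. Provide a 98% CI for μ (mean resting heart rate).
(76.84, 83.96)

t-interval (σ unknown):
df = n - 1 = 54
t* = 2.397 for 98% confidence

Margin of error = t* · s/√n = 2.397 · 11.0/√55 = 3.56

CI: (76.84, 83.96)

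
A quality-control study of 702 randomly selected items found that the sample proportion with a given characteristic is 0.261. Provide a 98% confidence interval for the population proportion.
(0.222, 0.300)

Proportion CI:
SE = √(p̂(1-p̂)/n) = √(0.261 · 0.739 / 702) = 0.01658

z* = 2.326
Margin = z* · SE = 2.326 · 0.01658 = 0.0386

CI: 0.261 ± 0.0386 = (0.222, 0.300)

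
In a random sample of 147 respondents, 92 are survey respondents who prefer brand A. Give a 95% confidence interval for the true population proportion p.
(0.548, 0.704)

Proportion CI:
p̂ = 92/147 = 0.62585
SE = √(p̂(1-p̂)/n) = √(0.62585 · 0.37415 / 147) = 0.03991

z* = 1.960
Margin = z* · SE = 1.960 · 0.03991 = 0.0782

CI: 0.62585 ± 0.0782 = (0.548, 0.704)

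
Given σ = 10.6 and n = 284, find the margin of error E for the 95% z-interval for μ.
Margin of error = 1.23

Margin of error = z* · σ/√n
= 1.960 · 10.6/√284
= 1.960 · 10.6/16.8523
= 1.23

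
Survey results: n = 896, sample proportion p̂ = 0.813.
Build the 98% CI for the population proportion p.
(0.783, 0.843)

Proportion CI:
SE = √(p̂(1-p̂)/n) = √(0.813 · 0.187 / 896) = 0.01303

z* = 2.326
Margin = z* · SE = 2.326 · 0.01303 = 0.0303

CI: 0.813 ± 0.0303 = (0.783, 0.843)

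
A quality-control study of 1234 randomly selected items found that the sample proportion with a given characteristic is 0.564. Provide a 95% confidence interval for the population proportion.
(0.536, 0.592)

Proportion CI:
SE = √(p̂(1-p̂)/n) = √(0.564 · 0.436 / 1234) = 0.01412

z* = 1.960
Margin = z* · SE = 1.960 · 0.01412 = 0.0277

CI: 0.564 ± 0.0277 = (0.536, 0.592)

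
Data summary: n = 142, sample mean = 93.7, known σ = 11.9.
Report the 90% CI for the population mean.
(92.06, 95.34)

z-interval (σ known):
z* = 1.645 for 90% confidence

Margin of error = z* · σ/√n = 1.645 · 11.9/√142 = 1.64

CI: (93.7 - 1.64, 93.7 + 1.64) = (92.06, 95.34)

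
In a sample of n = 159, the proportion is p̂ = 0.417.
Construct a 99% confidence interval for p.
(0.316, 0.518)

Proportion CI:
SE = √(p̂(1-p̂)/n) = √(0.417 · 0.583 / 159) = 0.03910

z* = 2.576
Margin = z* · SE = 2.576 · 0.03910 = 0.1007

CI: 0.417 ± 0.1007 = (0.316, 0.518)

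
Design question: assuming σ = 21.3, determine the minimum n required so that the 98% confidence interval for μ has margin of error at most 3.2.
n ≥ 240

For margin E ≤ 3.2:
n ≥ (z* · σ / E)²
n ≥ (2.326 · 21.3 / 3.2)²
n ≥ 239.71

Minimum n = 240 (rounding up)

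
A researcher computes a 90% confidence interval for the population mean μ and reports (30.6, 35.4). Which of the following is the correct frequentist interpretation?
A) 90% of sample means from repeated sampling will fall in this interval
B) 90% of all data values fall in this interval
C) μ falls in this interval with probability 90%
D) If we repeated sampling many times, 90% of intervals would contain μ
D

A) Wrong — coverage applies to intervals containing μ, not to future x̄ values.
B) Wrong — a CI is about the parameter μ, not individual data values.
C) Wrong — μ is fixed; the randomness lives in the interval, not in μ.
D) Correct — this is the frequentist long-run coverage interpretation.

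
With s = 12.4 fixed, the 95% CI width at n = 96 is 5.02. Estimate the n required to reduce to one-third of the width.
n ≈ 864

CI width ∝ 1/√n
To reduce width by factor 3, need √n to grow by 3 → need 3² = 9 times as many samples.

Current: n = 96, width = 5.02
New: n = 864, width ≈ 1.66

Width reduced by factor of 5.02/1.66 = 3.02.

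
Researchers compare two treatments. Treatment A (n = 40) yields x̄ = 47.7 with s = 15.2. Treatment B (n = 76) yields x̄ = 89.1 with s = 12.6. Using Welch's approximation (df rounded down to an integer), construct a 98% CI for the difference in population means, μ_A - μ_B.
(-48.08, -34.72)

Difference: x̄₁ - x̄₂ = -41.40
SE = √(s₁²/n₁ + s₂²/n₂) = √(15.2²/40 + 12.6²/76) = 2.8045
df = 67.71 → 67 (Welch–Satterthwaite, rounded down)
t* = 2.383

CI: -41.40 ± 2.383 · 2.8045 = -41.40 ± 6.68 = (-48.08, -34.72)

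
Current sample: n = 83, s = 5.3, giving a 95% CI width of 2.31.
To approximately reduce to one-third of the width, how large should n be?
n ≈ 747

CI width ∝ 1/√n
To reduce width by factor 3, need √n to grow by 3 → need 3² = 9 times as many samples.

Current: n = 83, width = 2.31
New: n = 747, width ≈ 0.76

Width reduced by factor of 2.31/0.76 = 3.04.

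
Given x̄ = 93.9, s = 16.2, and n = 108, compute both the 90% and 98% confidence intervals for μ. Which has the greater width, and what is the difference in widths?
98% CI is wider by 2.19

df = 107
90% CI: t* = 1.659, (91.31, 96.49), width = 2 · t* · s/√n = 5.17
98% CI: t* = 2.362, (90.22, 97.58), width = 2 · t* · s/√n = 7.36

The 98% CI is wider by 7.36 - 5.17 = 2.19.
Higher confidence requires a wider interval.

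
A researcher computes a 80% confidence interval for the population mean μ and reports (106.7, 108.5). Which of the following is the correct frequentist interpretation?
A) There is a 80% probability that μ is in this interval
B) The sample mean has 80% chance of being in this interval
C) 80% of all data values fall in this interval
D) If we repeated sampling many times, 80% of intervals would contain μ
D

A) Wrong — μ is fixed; the randomness lives in the interval, not in μ.
B) Wrong — x̄ is observed and sits in the interval by construction.
C) Wrong — a CI is about the parameter μ, not individual data values.
D) Correct — this is the frequentist long-run coverage interpretation.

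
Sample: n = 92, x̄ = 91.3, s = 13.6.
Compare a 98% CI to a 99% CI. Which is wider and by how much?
99% CI is wider by 0.74

df = 91
98% CI: t* = 2.368, (87.94, 94.66), width = 2 · t* · s/√n = 6.72
99% CI: t* = 2.631, (87.57, 95.03), width = 2 · t* · s/√n = 7.46

The 99% CI is wider by 7.46 - 6.72 = 0.74.
Higher confidence requires a wider interval.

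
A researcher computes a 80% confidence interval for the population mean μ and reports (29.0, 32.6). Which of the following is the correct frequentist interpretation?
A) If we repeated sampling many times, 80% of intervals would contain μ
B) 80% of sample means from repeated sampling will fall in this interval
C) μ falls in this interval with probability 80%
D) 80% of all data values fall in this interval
A

A) Correct — this is the frequentist long-run coverage interpretation.
B) Wrong — coverage applies to intervals containing μ, not to future x̄ values.
C) Wrong — μ is fixed; the randomness lives in the interval, not in μ.
D) Wrong — a CI is about the parameter μ, not individual data values.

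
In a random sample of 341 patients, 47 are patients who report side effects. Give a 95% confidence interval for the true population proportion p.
(0.101, 0.174)

Proportion CI:
p̂ = 47/341 = 0.13783
SE = √(p̂(1-p̂)/n) = √(0.13783 · 0.86217 / 341) = 0.01867

z* = 1.960
Margin = z* · SE = 1.960 · 0.01867 = 0.0366

CI: 0.13783 ± 0.0366 = (0.101, 0.174)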